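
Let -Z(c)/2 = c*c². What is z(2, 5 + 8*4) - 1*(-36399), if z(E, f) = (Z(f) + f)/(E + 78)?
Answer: 2810651/80 ≈ 35133.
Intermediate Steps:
Z(c) = -2*c³ (Z(c) = -2*c*c² = -2*c³)
z(E, f) = (f - 2*f³)/(78 + E) (z(E, f) = (-2*f³ + f)/(E + 78) = (f - 2*f³)/(78 + E))
z(2, 5 + 8*4) - 1*(-36399) = ((5 + 8*4) - 2*(5 + 8*4)³)/(78 + 2) - 1*(-36399) = ((5 + 32) - 2*(5 + 32)³)/80 + 36399 = (37 - 2*37³)/80 + 36399 = (37 - 2*50653)/80 + 36399 = (37 - 101306)/80 + 36399 = (1/80)*(-101269) + 36399 = -101269/80 + 36399 = 2810651/80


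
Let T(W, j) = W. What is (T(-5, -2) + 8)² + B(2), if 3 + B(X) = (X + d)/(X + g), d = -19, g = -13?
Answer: 83/11 ≈ 7.5455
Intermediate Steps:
B(X) = -3 + (-19 + X)/(-13 + X) (B(X) = -3 + (X - 19)/(X - 13) = -3 + (-19 + X)/(-13 + X))
(T(-5, -2) + 8)² + B(2) = (-5 + 8)² + 2*(10 - 1*2)/(-13 + 2) = 3² + 2*(10 - 2)/(-11) = 9 + 2*(-1/11)*8 = 9 - 16/11 = 83/11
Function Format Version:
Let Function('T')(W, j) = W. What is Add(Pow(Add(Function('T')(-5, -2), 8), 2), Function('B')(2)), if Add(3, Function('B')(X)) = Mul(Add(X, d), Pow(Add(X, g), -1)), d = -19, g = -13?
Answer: Rational(83, 11) ≈ 7.5455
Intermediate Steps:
Function('B')(X) = Add(-3, Mul(Pow(Add(-13, X), -1), Add(-19, X))) (Function('B')(X) = Add(-3, Mul(Add(X, -19), Pow(Add(X, -13), -1))) = Add(-3, Mul(Add(-19, X), Pow(Add(-13, X), -1))) = Add(-3, Mul(Pow(Add(-13, X), -1), Add(-19, X))))
Add(Pow(Add(Function('T')(-5, -2), 8), 2), Function('B')(2)) = Add(Pow(Add(-5, 8), 2), Mul(2, Pow(Add(-13, 2), -1), Add(10, Mul(-1, 2)))) = Add(Pow(3, 2), Mul(2, Pow(-11, -1), Add(10, -2))) = Add(9, Mul(2, Rational(-1, 11), 8)) = Add(9, Rational(-16, 11)) = Rational(83, 11)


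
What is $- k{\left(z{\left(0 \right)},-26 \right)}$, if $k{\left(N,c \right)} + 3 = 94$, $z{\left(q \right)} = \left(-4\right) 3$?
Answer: $-91$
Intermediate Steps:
$z{\left(q \right)} = -12$
$k{\left(N,c \right)} = 91$ ($k{\left(N,c \right)} = -3 + 94 = 91$)
$- k{\left(z{\left(0 \right)},-26 \right)} = \left(-1\right) 91 = -91$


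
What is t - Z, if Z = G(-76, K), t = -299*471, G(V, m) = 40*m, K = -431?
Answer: -123589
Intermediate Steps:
t = -140829
Z = -17240 (Z = 40*(-431) = -17240)
t - Z = -140829 - 1*(-17240) = -140829 + 17240 = -123589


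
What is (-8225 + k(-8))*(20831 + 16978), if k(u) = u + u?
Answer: -311583969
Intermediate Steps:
k(u) = 2*u
(-8225 + k(-8))*(20831 + 16978) = (-8225 + 2*(-8))*(20831 + 16978) = (-8225 - 16)*37809 = -8241*37809 = -311583969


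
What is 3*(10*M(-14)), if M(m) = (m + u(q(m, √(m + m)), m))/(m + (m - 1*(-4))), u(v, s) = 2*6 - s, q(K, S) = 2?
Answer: -15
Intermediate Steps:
u(v, s) = 12 - s
M(m) = 12/(4 + 2*m) (M(m) = (m + (12 - m))/(m + (m - 1*(-4))) = 12/(m + (m + 4)) = 12/(m + (4 + m)) = 12/(4 + 2*m))
3*(10*M(-14)) = 3*(10*(6/(2 - 14))) = 3*(10*(6/(-12))) = 3*(10*(6*(-1/12))) = 3*(10*(-½)) = 3*(-5) = -15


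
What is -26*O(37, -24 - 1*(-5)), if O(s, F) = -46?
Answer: 1196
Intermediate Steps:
-26*O(37, -24 - 1*(-5)) = -26*(-46) = 1196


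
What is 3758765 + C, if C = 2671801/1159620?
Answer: 396249249191/105420 ≈ 3.7588e+6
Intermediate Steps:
C = 242891/105420 (C = 2671801*(1/1159620) = 242891/105420 ≈ 2.3040)
3758765 + C = 3758765 + 242891/105420 = 396249249191/105420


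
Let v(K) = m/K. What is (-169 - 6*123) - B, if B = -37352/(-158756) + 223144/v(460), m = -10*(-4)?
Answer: -101884172745/39689 ≈ -2.5671e+6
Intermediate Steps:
m = 40
v(K) = 40/K
B = 101848174822/39689 (B = -37352/(-158756) + 223144/((40/460)) = -37352*(-1/158756) + 223144/((40*(1/460))) = 9338/39689 + 223144/(2/23) = 9338/39689 + 223144*(23/2) = 9338/39689 + 2566156 = 101848174822/39689 ≈ 2.5662e+6)
(-169 - 6*123) - B = (-169 - 6*123) - 1*101848174822/39689 = (-169 - 738) - 101848174822/39689 = -907 - 101848174822/39689 = -101884172745/39689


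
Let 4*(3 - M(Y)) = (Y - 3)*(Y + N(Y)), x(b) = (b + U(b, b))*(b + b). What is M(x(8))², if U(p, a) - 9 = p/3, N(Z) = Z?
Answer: 194739511849/81 ≈ 2.4042e+9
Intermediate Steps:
U(p, a) = 9 + p/3
x(b) = 2*b*(9 + 4*b/3) (x(b) = (b + (9 + b/3))*(b + b) = (9 + 4*b/3)*(2*b) = 2*b*(9 + 4*b/3))
M(Y) = 3 - Y*(-3 + Y)/2 (M(Y) = 3 - (Y - 3)*(Y + Y)/4 = 3 - (-3 + Y)*2*Y/4 = 3 - Y*(-3 + Y)/2)
M(x(8))² = (3 - 256*(27 + 4*8)²/9/2 + 3*((⅔)*8*(27 + 4*8))/2)² = (3 - 256*(27 + 32)²/9/2 + 3*((⅔)*8*(27 + 32))/2)² = (3 - ((⅔)*8*59)²/2 + 3*((⅔)*8*59)/2)² = (3 - (944/3)²/2 + (3/2)*(944/3))² = (3 - ½*891136/9 + 472)² = (3 - 445568/9 + 472)² = (-441293/9)² = 194739511849/81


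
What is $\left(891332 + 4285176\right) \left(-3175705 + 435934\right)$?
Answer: $-14182446499668$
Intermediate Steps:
$\left(891332 + 4285176\right) \left(-3175705 + 435934\right) = 5176508 \left(-2739771\right) = -14182446499668$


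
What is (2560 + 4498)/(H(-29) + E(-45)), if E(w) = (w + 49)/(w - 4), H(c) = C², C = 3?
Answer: 345842/437 ≈ 791.40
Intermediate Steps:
H(c) = 9 (H(c) = 3² = 9)
E(w) = (49 + w)/(-4 + w)
(2560 + 4498)/(H(-29) + E(-45)) = (2560 + 4498)/(9 + (49 - 45)/(-4 - 45)) = 7058/(9 + 4/(-49)) = 7058/(9 - 1/49*4) = 7058/(9 - 4/49) = 7058/(437/49) = 7058*(49/437) = 345842/437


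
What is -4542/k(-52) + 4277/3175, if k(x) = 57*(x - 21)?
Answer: 10739149/4403725 ≈ 2.4387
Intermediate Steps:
k(x) = -1197 + 57*x (k(x) = 57*(-21 + x) = -1197 + 57*x)
-4542/k(-52) + 4277/3175 = -4542/(-1197 + 57*(-52)) + 4277/3175 = -4542/(-1197 - 2964) + 4277*(1/3175) = -4542/(-4161) + 4277/3175 = -4542*(-1/4161) + 4277/3175 = 1514/1387 + 4277/3175 = 10739149/4403725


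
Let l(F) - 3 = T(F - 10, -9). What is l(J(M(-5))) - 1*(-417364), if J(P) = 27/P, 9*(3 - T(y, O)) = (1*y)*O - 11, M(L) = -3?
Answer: 3756170/9 ≈ 4.1735e+5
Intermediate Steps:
T(y, O) = 38/9 - O*y/9 (T(y, O) = 3 - ((1*y)*O - 11)/9 = 3 - (y*O - 11)/9 = 3 - (O*y - 11)/9 = 3 - (-11 + O*y)/9 = 3 + (11/9 - O*y/9) = 38/9 - O*y/9)
l(F) = -25/9 + F (l(F) = 3 + (38/9 - ⅑*(-9)*(F - 10)) = 3 + (38/9 - ⅑*(-9)*(-10 + F)) = 3 + (38/9 + (-10 + F)) = 3 + (-52/9 + F) = -25/9 + F)
l(J(M(-5))) - 1*(-417364) = (-25/9 + 27/(-3)) - 1*(-417364) = (-25/9 + 27*(-⅓)) + 417364 = (-25/9 - 9) + 417364 = -106/9 + 417364 = 3756170/9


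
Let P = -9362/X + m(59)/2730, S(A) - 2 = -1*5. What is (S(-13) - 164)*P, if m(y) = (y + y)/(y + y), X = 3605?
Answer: 121932211/281190 ≈ 433.63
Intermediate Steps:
m(y) = 1 (m(y) = (2*y)/((2*y)) = (2*y)*(1/(2*y)) = 1)
S(A) = -3 (S(A) = 2 - 1*5 = 2 - 5 = -3)
P = -730133/281190 (P = -9362/3605 + 1/2730 = -730133/281190 ≈ -2.5966)
(S(-13) - 164)*P = (-3 - 164)*(-730133/281190) = -167*(-730133/281190) = 121932211/281190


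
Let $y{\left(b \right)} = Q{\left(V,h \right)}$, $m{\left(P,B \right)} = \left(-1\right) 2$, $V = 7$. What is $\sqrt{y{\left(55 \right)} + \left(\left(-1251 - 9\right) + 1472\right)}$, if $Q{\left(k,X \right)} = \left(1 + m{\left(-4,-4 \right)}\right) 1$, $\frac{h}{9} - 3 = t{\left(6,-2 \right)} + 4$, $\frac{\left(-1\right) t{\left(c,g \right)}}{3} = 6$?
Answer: $\sqrt{211} \approx 14.526$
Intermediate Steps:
$t{\left(c,g \right)} = -18$ ($t{\left(c,g \right)} = \left(-3\right) 6 = -18$)
$m{\left(P,B \right)} = -2$
$h = -99$ ($h = 27 + 9 \left(-18 + 4\right) = 27 + 9 \left(-14\right) = 27 - 126 = -99$)
$Q{\left(k,X \right)} = -1$ ($Q{\left(k,X \right)} = \left(1 - 2\right) 1 = \left(-1\right) 1 = -1$)
$y{\left(b \right)} = -1$
$\sqrt{y{\left(55 \right)} + \left(\left(-1251 - 9\right) + 1472\right)} = \sqrt{-1 + \left(\left(-1251 - 9\right) + 1472\right)} = \sqrt{-1 + \left(-1260 + 1472\right)} = \sqrt{-1 + 212} = \sqrt{211}$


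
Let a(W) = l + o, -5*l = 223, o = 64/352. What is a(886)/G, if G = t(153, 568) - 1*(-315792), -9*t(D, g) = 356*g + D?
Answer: -21987/145187185 ≈ -0.00015144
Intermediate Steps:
o = 2/11 (o = 64*(1/352) = 2/11 ≈ 0.18182)
l = -223/5 (l = -1/5*223 = -223/5 ≈ -44.600)
t(D, g) = -356*g/9 - D/9 (t(D, g) = -(356*g + D)/9 = -(D + 356*g)/9 = -356*g/9 - D/9)
a(W) = -2443/55 (a(W) = -223/5 + 2/11 = -2443/55)
G = 2639767/9 (G = (-356/9*568 - 1/9*153) - 1*(-315792) = (-202208/9 - 17) + 315792 = -202361/9 + 315792 = 2639767/9 ≈ 2.9331e+5)
a(886)/G = -2443/(55*2639767/9) = -2443/55*9/2639767 = -21987/145187185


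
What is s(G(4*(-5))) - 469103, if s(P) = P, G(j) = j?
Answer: -469123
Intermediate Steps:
s(G(4*(-5))) - 469103 = 4*(-5) - 469103 = -20 - 469103 = -469123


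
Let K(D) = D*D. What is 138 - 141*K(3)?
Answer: -1131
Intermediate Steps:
K(D) = D²
138 - 141*K(3) = 138 - 141*3² = 138 - 141*9 = 138 - 1269 = -1131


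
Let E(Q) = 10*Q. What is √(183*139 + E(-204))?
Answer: √23397 ≈ 152.96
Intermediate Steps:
√(183*139 + E(-204)) = √(183*139 + 10*(-204)) = √(25437 - 2040) = √23397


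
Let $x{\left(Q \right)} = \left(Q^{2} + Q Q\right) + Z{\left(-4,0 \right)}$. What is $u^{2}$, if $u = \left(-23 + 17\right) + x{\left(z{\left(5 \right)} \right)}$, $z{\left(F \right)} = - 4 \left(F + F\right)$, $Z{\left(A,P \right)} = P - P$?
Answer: $10201636$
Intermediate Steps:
$Z{\left(A,P \right)} = 0$
$z{\left(F \right)} = - 8 F$ ($z{\left(F \right)} = - 4 \cdot 2 F = - 8 F$)
$x{\left(Q \right)} = 2 Q^{2}$ ($x{\left(Q \right)} = \left(Q^{2} + Q Q\right) + 0 = \left(Q^{2} + Q^{2}\right) + 0 = 2 Q^{2} + 0 = 2 Q^{2}$)
$u = 3194$ ($u = \left(-23 + 17\right) + 2 \left(\left(-8\right) 5\right)^{2} = -6 + 2 \left(-40\right)^{2} = -6 + 2 \cdot 1600 = -6 + 3200 = 3194$)
$u^{2} = 3194^{2} = 10201636$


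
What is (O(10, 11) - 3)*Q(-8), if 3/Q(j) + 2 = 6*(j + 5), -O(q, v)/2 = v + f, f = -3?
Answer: 57/20 ≈ 2.8500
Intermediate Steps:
O(q, v) = 6 - 2*v (O(q, v) = -2*(v - 3) = -2*(-3 + v) = 6 - 2*v)
Q(j) = 3/(28 + 6*j) (Q(j) = 3/(-2 + 6*(j + 5)) = 3/(-2 + 6*(5 + j)) = 3/(-2 + (30 + 6*j)) = 3/(28 + 6*j))
(O(10, 11) - 3)*Q(-8) = ((6 - 2*11) - 3)*(3/(2*(14 + 3*(-8)))) = ((6 - 22) - 3)*(3/(2*(14 - 24))) = (-16 - 3)*((3/2)/(-10)) = -57*(-1)/(2*10) = -19*(-3/20) = 57/20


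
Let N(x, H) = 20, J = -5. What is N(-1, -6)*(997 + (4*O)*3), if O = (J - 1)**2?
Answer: 28580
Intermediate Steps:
O = 36 (O = (-5 - 1)**2 = (-6)**2 = 36)
N(-1, -6)*(997 + (4*O)*3) = 20*(997 + (4*36)*3) = 20*(997 + 144*3) = 20*(997 + 432) = 20*1429 = 28580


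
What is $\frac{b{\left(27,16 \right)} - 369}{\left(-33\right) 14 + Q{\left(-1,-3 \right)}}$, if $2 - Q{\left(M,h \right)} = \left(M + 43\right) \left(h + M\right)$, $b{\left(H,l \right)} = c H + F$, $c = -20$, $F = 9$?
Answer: $\frac{225}{73} \approx 3.0822$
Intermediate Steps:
$b{\left(H,l \right)} = 9 - 20 H$ ($b{\left(H,l \right)} = - 20 H + 9 = 9 - 20 H$)
$Q{\left(M,h \right)} = 2 - \left(43 + M\right) \left(M + h\right)$ ($Q{\left(M,h \right)} = 2 - \left(M + 43\right) \left(h + M\right) = 2 - \left(43 + M\right) \left(M + h\right)$)
$\frac{b{\left(27,16 \right)} - 369}{\left(-33\right) 14 + Q{\left(-1,-3 \right)}} = \frac{\left(9 - 540\right) - 369}{\left(-33\right) 14 - \left(-173 + 3\right)} = \frac{\left(9 - 540\right) - 369}{-462 + \left(2 - 1 + 43 + 129 - 3\right)} = \frac{-531 - 369}{-462 + \left(2 - 1 + 43 + 129 - 3\right)} = - \frac{900}{-462 + 170} = - \frac{900}{-292} = \left(-900\right) \left(- \frac{1}{292}\right) = \frac{225}{73}$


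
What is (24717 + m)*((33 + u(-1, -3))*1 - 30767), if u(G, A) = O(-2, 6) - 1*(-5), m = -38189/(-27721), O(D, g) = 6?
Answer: -1107997742082/1459 ≈ -7.5942e+8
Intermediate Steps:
m = 38189/27721 (m = -38189*(-1/27721) = 38189/27721 ≈ 1.3776)
u(G, A) = 11 (u(G, A) = 6 - 1*(-5) = 6 + 5 = 11)
(24717 + m)*((33 + u(-1, -3))*1 - 30767) = (24717 + 38189/27721)*((33 + 11)*1 - 30767) = 685218146*(44*1 - 30767)/27721 = 685218146*(44 - 30767)/27721 = (685218146/27721)*(-30723) = -1107997742082/1459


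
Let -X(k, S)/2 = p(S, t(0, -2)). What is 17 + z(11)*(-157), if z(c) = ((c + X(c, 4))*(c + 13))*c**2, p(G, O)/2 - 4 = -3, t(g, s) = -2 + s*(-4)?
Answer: -3191479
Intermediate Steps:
t(g, s) = -2 - 4*s
p(G, O) = 2 (p(G, O) = 8 + 2*(-3) = 8 - 6 = 2)
X(k, S) = -4 (X(k, S) = -2*2 = -4)
z(c) = c**2*(-4 + c)*(13 + c) (z(c) = ((c - 4)*(c + 13))*c**2 = ((-4 + c)*(13 + c))*c**2 = c**2*(-4 + c)*(13 + c))
17 + z(11)*(-157) = 17 + (11**2*(-52 + 11**2 + 9*11))*(-157) = 17 + (121*(-52 + 121 + 99))*(-157) = 17 + (121*168)*(-157) = 17 + 20328*(-157) = 17 - 3191496 = -3191479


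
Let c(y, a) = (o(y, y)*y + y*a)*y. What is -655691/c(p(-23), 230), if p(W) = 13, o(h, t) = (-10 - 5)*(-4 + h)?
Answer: -655691/16055 ≈ -40.840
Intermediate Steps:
o(h, t) = 60 - 15*h (o(h, t) = -15*(-4 + h) = 60 - 15*h)
c(y, a) = y*(a*y + y*(60 - 15*y)) (c(y, a) = ((60 - 15*y)*y + y*a)*y = (y*(60 - 15*y) + a*y)*y = (a*y + y*(60 - 15*y))*y = y*(a*y + y*(60 - 15*y)))
-655691/c(p(-23), 230) = -655691*1/(169*(60 + 230 - 15*13)) = -655691*1/(169*(60 + 230 - 195)) = -655691/(169*95) = -655691/16055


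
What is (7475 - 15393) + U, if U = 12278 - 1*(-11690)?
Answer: 16050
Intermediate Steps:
U = 23968 (U = 12278 + 11690 = 23968)
(7475 - 15393) + U = (7475 - 15393) + 23968 = -7918 + 23968 = 16050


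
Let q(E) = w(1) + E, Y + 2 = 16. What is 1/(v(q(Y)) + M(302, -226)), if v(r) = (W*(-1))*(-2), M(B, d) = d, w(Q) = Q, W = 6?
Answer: -1/214 ≈ -0.0046729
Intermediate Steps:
Y = 14 (Y = -2 + 16 = 14)
q(E) = 1 + E
v(r) = 12 (v(r) = (6*(-1))*(-2) = -6*(-2) = 12)
1/(v(q(Y)) + M(302, -226)) = 1/(12 - 226) = 1/(-214) = -1/214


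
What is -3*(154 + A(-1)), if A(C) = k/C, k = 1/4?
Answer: -1845/4 ≈ -461.25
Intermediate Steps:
k = ¼ ≈ 0.25000
A(C) = 1/(4*C)
-3*(154 + A(-1)) = -3*(154 + (¼)/(-1)) = -3*(154 + (¼)*(-1)) = -3*(154 - ¼) = -3*615/4 = -1845/4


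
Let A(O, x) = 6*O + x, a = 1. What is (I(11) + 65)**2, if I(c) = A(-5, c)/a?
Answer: 2116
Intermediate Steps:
A(O, x) = x + 6*O
I(c) = -30 + c (I(c) = (c + 6*(-5))/1 = (c - 30)*1 = (-30 + c)*1 = -30 + c)
(I(11) + 65)**2 = ((-30 + 11) + 65)**2 = (-19 + 65)**2 = 46**2 = 2116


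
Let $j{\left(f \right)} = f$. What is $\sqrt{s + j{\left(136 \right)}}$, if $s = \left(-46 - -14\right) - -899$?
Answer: $\sqrt{1003} \approx 31.67$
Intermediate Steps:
$s = 867$ ($s = \left(-46 + 14\right) + 899 = -32 + 899 = 867$)
$\sqrt{s + j{\left(136 \right)}} = \sqrt{867 + 136} = \sqrt{1003}$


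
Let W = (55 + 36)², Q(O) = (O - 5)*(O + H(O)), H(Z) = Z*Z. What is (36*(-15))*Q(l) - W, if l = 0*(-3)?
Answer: -8281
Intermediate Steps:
H(Z) = Z²
l = 0
Q(O) = (-5 + O)*(O + O²) (Q(O) = (O - 5)*(O + O²) = (-5 + O)*(O + O²))
W = 8281 (W = 91² = 8281)
(36*(-15))*Q(l) - W = (36*(-15))*(0*(-5 + 0² - 4*0)) - 1*8281 = -0*(-5 + 0 + 0) - 8281 = -0*(-5) - 8281 = -540*0 - 8281 = 0 - 8281 = -8281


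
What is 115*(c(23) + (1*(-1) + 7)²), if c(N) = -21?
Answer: 1725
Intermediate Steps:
115*(c(23) + (1*(-1) + 7)²) = 115*(-21 + (1*(-1) + 7)²) = 115*(-21 + (-1 + 7)²) = 115*(-21 + 6²) = 115*(-21 + 36) = 115*15 = 1725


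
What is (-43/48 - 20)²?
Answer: 1006009/2304 ≈ 436.64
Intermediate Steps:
(-43/48 - 20)² = (-1003/48)² = 1006009/2304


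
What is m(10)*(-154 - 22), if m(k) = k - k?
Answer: 0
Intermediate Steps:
m(k) = 0
m(10)*(-154 - 22) = 0*(-154 - 22) = 0*(-176) = 0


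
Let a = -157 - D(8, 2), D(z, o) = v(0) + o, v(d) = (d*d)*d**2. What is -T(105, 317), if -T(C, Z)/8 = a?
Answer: -1272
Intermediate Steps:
v(d) = d**4 (v(d) = d**2*d**2 = d**4)
D(z, o) = o (D(z, o) = 0**4 + o = 0 + o = o)
a = -159 (a = -157 - 1*2 = -157 - 2 = -159)
T(C, Z) = 1272 (T(C, Z) = -8*(-159) = 1272)
-T(105, 317) = -1*1272 = -1272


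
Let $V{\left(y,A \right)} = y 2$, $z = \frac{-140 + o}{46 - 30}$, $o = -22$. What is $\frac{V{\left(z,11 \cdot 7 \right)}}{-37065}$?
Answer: $\frac{27}{49420} \approx 0.00054634$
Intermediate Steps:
$z = - \frac{81}{8}$ ($z = \frac{-140 - 22}{46 - 30} = - \frac{162}{16} = \left(-162\right) \frac{1}{16} = - \frac{81}{8} \approx -10.125$)
$V{\left(y,A \right)} = 2 y$
$\frac{V{\left(z,11 \cdot 7 \right)}}{-37065} = \frac{2 \left(- \frac{81}{8}\right)}{-37065} = \left(- \frac{81}{4}\right) \left(- \frac{1}{37065}\right) = \frac{27}{49420}$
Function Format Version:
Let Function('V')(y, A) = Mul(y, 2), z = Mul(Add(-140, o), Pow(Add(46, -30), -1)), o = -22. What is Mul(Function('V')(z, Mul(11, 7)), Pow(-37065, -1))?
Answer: Rational(27, 49420) ≈ 0.00054634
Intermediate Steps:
z = Rational(-81, 8) (z = Mul(Add(-140, -22), Pow(Add(46, -30), -1)) = Mul(-162, Pow(16, -1)) = Mul(-162, Rational(1, 16)) = Rational(-81, 8) ≈ -10.125)
Function('V')(y, A) = Mul(2, y)
Mul(Function('V')(z, Mul(11, 7)), Pow(-37065, -1)) = Mul(Mul(2, Rational(-81, 8)), Pow(-37065, -1)) = Mul(Rational(-81, 4), Rational(-1, 37065)) = Rational(27, 49420)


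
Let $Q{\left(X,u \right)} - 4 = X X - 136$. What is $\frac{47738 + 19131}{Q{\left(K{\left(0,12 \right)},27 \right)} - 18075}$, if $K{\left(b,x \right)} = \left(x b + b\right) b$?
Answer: $- \frac{66869}{18207} \approx -3.6727$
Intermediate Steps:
$K{\left(b,x \right)} = b \left(b + b x\right)$ ($K{\left(b,x \right)} = \left(b x + b\right) b = \left(b + b x\right) b = b \left(b + b x\right)$)
$Q{\left(X,u \right)} = -132 + X^{2}$ ($Q{\left(X,u \right)} = 4 + \left(X X - 136\right) = 4 + \left(X^{2} - 136\right) = 4 + \left(-136 + X^{2}\right) = -132 + X^{2}$)
$\frac{47738 + 19131}{Q{\left(K{\left(0,12 \right)},27 \right)} - 18075} = \frac{47738 + 19131}{\left(-132 + \left(0^{2} \left(1 + 12\right)\right)^{2}\right) - 18075} = \frac{66869}{\left(-132 + \left(0 \cdot 13\right)^{2}\right) - 18075} = \frac{66869}{\left(-132 + 0^{2}\right) - 18075} = \frac{66869}{\left(-132 + 0\right) - 18075} = \frac{66869}{-132 - 18075} = \frac{66869}{-18207} = 66869 \left(- \frac{1}{18207}\right) = - \frac{66869}{18207}$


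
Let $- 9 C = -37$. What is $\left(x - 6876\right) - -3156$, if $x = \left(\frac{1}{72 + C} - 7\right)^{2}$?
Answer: $- \frac{1722611204}{469225} \approx -3671.2$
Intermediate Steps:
$C = \frac{37}{9}$ ($C = \left(- \frac{1}{9}\right) \left(-37\right) = \frac{37}{9} \approx 4.1111$)
$x = \frac{22905796}{469225}$ ($x = \left(\frac{1}{72 + \frac{37}{9}} - 7\right)^{2} = \left(\frac{1}{\frac{685}{9}} - 7\right)^{2} = \left(\frac{9}{685} - 7\right)^{2} = \left(- \frac{4786}{685}\right)^{2} = \frac{22905796}{469225} \approx 48.816$)
$\left(x - 6876\right) - -3156 = \left(\frac{22905796}{469225} - 6876\right) - -3156 = - \frac{3203485304}{469225} + \left(-9290 + 12446\right) = - \frac{3203485304}{469225} + 3156 = - \frac{1722611204}{469225}$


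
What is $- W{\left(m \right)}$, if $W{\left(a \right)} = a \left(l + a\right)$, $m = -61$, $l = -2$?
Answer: $-3843$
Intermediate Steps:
$W{\left(a \right)} = a \left(-2 + a\right)$
$- W{\left(m \right)} = - \left(-61\right) \left(-2 - 61\right) = - \left(-61\right) \left(-63\right) = \left(-1\right) 3843 = -3843$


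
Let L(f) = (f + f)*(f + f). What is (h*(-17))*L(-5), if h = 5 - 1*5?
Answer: 0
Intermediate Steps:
h = 0 (h = 5 - 5 = 0)
L(f) = 4*f**2 (L(f) = (2*f)*(2*f) = 4*f**2)
(h*(-17))*L(-5) = (0*(-17))*(4*(-5)**2) = 0*(4*25) = 0*100 = 0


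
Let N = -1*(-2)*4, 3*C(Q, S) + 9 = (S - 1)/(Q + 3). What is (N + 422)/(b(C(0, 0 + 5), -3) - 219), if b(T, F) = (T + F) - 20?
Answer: -3870/2201 ≈ -1.7583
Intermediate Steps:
C(Q, S) = -3 + (-1 + S)/(3*(3 + Q)) (C(Q, S) = -3 + ((S - 1)/(Q + 3))/3 = -3 + ((-1 + S)/(3 + Q))/3 = -3 + (-1 + S)/(3*(3 + Q)))
b(T, F) = -20 + F + T (b(T, F) = (F + T) - 20 = -20 + F + T)
N = 8 (N = 2*4 = 8)
(N + 422)/(b(C(0, 0 + 5), -3) - 219) = (8 + 422)/((-20 - 3 + (-28 + (0 + 5) - 9*0)/(3*(3 + 0))) - 219) = 430/((-20 - 3 + (⅓)*(-28 + 5 + 0)/3) - 219) = 430/((-20 - 3 + (⅓)*(⅓)*(-23)) - 219) = 430/((-20 - 3 - 23/9) - 219) = 430/(-230/9 - 219) = 430/(-2201/9) = 430*(-9/2201) = -3870/2201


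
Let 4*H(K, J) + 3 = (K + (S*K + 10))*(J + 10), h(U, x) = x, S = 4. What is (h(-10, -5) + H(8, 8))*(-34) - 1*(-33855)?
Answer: 52801/2 ≈ 26401.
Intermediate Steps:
H(K, J) = -¾ + (10 + J)*(10 + 5*K)/4 (H(K, J) = -¾ + ((K + (4*K + 10))*(J + 10))/4 = -¾ + ((K + (10 + 4*K))*(10 + J))/4 = -¾ + ((10 + 5*K)*(10 + J))/4 = -¾ + ((10 + J)*(10 + 5*K))/4 = -¾ + (10 + J)*(10 + 5*K)/4)
(h(-10, -5) + H(8, 8))*(-34) - 1*(-33855) = (-5 + (97/4 + (5/2)*8 + (25/2)*8 + (5/4)*8*8))*(-34) - 1*(-33855) = (-5 + (97/4 + 20 + 100 + 80))*(-34) + 33855 = (-5 + 897/4)*(-34) + 33855 = (877/4)*(-34) + 33855 = -14909/2 + 33855 = 52801/2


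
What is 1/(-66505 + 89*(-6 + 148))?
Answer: -1/53867 ≈ -1.8564e-5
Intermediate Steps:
1/(-66505 + 89*(-6 + 148)) = 1/(-66505 + 89*142) = 1/(-66505 + 12638) = 1/(-53867) = -1/53867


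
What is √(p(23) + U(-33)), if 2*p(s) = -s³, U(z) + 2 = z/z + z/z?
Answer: 23*I*√46/2 ≈ 77.997*I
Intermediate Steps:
U(z) = 0 (U(z) = -2 + (z/z + z/z) = -2 + (1 + 1) = -2 + 2 = 0)
p(s) = -s³/2 (p(s) = (-s³)/2 = -s³/2)
√(p(23) + U(-33)) = √(-½*23³ + 0) = √(-½*12167 + 0) = √(-12167/2 + 0) = √(-12167/2) = 23*I*√46/2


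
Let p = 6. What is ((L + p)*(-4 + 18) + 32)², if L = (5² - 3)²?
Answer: 47499664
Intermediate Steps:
L = 484 (L = (25 - 3)² = 22² = 484)
((L + p)*(-4 + 18) + 32)² = ((484 + 6)*(-4 + 18) + 32)² = (490*14 + 32)² = (6860 + 32)² = 6892² = 47499664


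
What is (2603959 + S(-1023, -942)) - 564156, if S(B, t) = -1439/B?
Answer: 2086719908/1023 ≈ 2.0398e+6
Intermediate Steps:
(2603959 + S(-1023, -942)) - 564156 = (2603959 - 1439/(-1023)) - 564156 = (2603959 - 1439*(-1/1023)) - 564156 = (2603959 + 1439/1023) - 564156 = 2663851496/1023 - 564156 = 2086719908/1023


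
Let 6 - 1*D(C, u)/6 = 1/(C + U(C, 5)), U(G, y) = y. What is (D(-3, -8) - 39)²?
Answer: 36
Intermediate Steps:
D(C, u) = 36 - 6/(5 + C) (D(C, u) = 36 - 6/(C + 5) = 36 - 6/(5 + C))
(D(-3, -8) - 39)² = (6*(29 + 6*(-3))/(5 - 3) - 39)² = (6*(29 - 18)/2 - 39)² = (6*(½)*11 - 39)² = (33 - 39)² = (-6)² = 36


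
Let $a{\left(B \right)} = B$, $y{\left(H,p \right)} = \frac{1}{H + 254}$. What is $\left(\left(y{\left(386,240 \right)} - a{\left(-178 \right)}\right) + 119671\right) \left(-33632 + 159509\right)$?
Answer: $\frac{9655188972597}{640} \approx 1.5086 \cdot 10^{10}$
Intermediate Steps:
$y{\left(H,p \right)} = \frac{1}{254 + H}$
$\left(\left(y{\left(386,240 \right)} - a{\left(-178 \right)}\right) + 119671\right) \left(-33632 + 159509\right) = \left(\left(\frac{1}{254 + 386} - -178\right) + 119671\right) \left(-33632 + 159509\right) = \left(\left(\frac{1}{640} + 178\right) + 119671\right) 125877 = \left(\frac{113921}{640} + 119671\right) 125877 = \frac{76703361}{640} \cdot 125877 = \frac{9655188972597}{640}$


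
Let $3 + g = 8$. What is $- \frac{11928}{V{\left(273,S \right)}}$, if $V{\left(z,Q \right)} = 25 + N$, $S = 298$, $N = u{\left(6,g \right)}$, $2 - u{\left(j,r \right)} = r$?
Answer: $- \frac{5964}{11} \approx -542.18$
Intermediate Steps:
$g = 5$ ($g = -3 + 8 = 5$)
$u{\left(j,r \right)} = 2 - r$
$N = -3$ ($N = 2 - 5 = -3$)
$V{\left(z,Q \right)} = 22$ ($V{\left(z,Q \right)} = 25 - 3 = 22$)
$- \frac{11928}{V{\left(273,S \right)}} = - \frac{11928}{22} = \left(-11928\right) \frac{1}{22} = - \frac{5964}{11}$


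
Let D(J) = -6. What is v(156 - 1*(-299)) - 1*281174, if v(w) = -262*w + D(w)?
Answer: -400390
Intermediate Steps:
v(w) = -6 - 262*w (v(w) = -262*w - 6 = -6 - 262*w)
v(156 - 1*(-299)) - 1*281174 = (-6 - 262*(156 - 1*(-299))) - 1*281174 = (-6 - 262*(156 + 299)) - 281174 = (-6 - 262*455) - 281174 = (-6 - 119210) - 281174 = -119216 - 281174 = -400390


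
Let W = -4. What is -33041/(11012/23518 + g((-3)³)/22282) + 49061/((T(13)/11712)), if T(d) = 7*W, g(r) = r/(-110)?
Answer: -25263922368070732/1226875783 ≈ -2.0592e+7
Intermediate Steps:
g(r) = -r/110 (g(r) = r*(-1/110) = -r/110)
T(d) = -28 (T(d) = 7*(-4) = -28)
-33041/(11012/23518 + g((-3)³)/22282) + 49061/((T(13)/11712)) = -33041/(11012/23518 - 1/110*(-3)³/22282) + 49061/((-28/11712)) = -33041/(11012*(1/23518) - 1/110*(-27)*(1/22282)) + 49061/((-28*1/11712)) = -33041/(5506/11759 + (27/110)*(1/22282)) + 49061/(-7/2928) = -33041/(5506/11759 + 27/2451020) + 49061*(-2928/7) = -33041/1226875783/2620140380 - 143650608/7 = -33041*2620140380/1226875783 - 143650608/7 = -86572058295580/1226875783 - 143650608/7 = -25263922368070732/1226875783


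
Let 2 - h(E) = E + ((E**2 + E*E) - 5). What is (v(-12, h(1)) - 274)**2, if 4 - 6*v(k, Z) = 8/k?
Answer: 6046681/81 ≈ 74650.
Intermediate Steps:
h(E) = 7 - E - 2*E**2 (h(E) = 2 - (E + ((E**2 + E*E) - 5)) = 2 - (E + ((E**2 + E**2) - 5)) = 2 - (E + (2*E**2 - 5)) = 2 - (E + (-5 + 2*E**2)) = 2 - (-5 + E + 2*E**2) = 2 + (5 - E - 2*E**2) = 7 - E - 2*E**2)
v(k, Z) = 2/3 - 4/(3*k)
(v(-12, h(1)) - 274)**2 = ((2/3)*(-2 - 12)/(-12) - 274)**2 = ((2/3)*(-1/12)*(-14) - 274)**2 = (7/9 - 274)**2 = (-2459/9)**2 = 6046681/81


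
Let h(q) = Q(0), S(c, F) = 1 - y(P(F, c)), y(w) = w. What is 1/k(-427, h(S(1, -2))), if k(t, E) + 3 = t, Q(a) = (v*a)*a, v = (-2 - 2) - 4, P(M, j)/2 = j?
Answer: -1/430 ≈ -0.0023256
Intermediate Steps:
P(M, j) = 2*j
S(c, F) = 1 - 2*c
v = -8 (v = -4 - 4 = -8)
Q(a) = -8*a² (Q(a) = (-8*a)*a = -8*a²)
h(q) = 0 (h(q) = -8*0² = -8*0 = 0)
k(t, E) = -3 + t
1/k(-427, h(S(1, -2))) = 1/(-3 - 427) = 1/(-430) = -1/430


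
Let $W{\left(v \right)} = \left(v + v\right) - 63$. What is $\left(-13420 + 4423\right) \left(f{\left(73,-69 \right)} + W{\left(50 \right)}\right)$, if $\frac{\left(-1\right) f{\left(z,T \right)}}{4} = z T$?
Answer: $-181604445$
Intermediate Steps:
$f{\left(z,T \right)} = - 4 T z$ ($f{\left(z,T \right)} = - 4 z T = - 4 T z$)
$W{\left(v \right)} = -63 + 2 v$ ($W{\left(v \right)} = 2 v - 63 = -63 + 2 v$)
$\left(-13420 + 4423\right) \left(f{\left(73,-69 \right)} + W{\left(50 \right)}\right) = \left(-13420 + 4423\right) \left(\left(-4\right) \left(-69\right) 73 + \left(-63 + 2 \cdot 50\right)\right) = - 8997 \left(20148 + \left(-63 + 100\right)\right) = - 8997 \left(20148 + 37\right) = \left(-8997\right) 20185 = -181604445$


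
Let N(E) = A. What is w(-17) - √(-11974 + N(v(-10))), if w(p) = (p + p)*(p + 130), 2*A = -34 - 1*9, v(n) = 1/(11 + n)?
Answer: -3842 - I*√47982/2 ≈ -3842.0 - 109.52*I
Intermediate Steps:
A = -43/2 (A = (-34 - 1*9)/2 = (-34 - 9)/2 = (½)*(-43) = -43/2 ≈ -21.500)
N(E) = -43/2
w(p) = 2*p*(130 + p) (w(p) = (2*p)*(130 + p) = 2*p*(130 + p))
w(-17) - √(-11974 + N(v(-10))) = 2*(-17)*(130 - 17) - √(-11974 - 43/2) = 2*(-17)*113 - √(-23991/2) = -3842 - I*√47982/2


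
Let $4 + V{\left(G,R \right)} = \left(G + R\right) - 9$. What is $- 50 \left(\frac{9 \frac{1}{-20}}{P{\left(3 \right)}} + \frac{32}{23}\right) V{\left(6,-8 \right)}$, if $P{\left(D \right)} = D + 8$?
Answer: $\frac{512475}{506} \approx 1012.8$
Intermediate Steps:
$P{\left(D \right)} = 8 + D$
$V{\left(G,R \right)} = -13 + G + R$ ($V{\left(G,R \right)} = -4 - \left(9 - G - R\right) = -4 + \left(-9 + G + R\right) = -13 + G + R$)
$- 50 \left(\frac{9 \frac{1}{-20}}{P{\left(3 \right)}} + \frac{32}{23}\right) V{\left(6,-8 \right)} = - 50 \left(\frac{9 \frac{1}{-20}}{8 + 3} + \frac{32}{23}\right) \left(-13 + 6 - 8\right) = - 50 \left(\frac{9 \left(- \frac{1}{20}\right)}{11} + 32 \cdot \frac{1}{23}\right) \left(-15\right) = - 50 \left(\left(- \frac{9}{20}\right) \frac{1}{11} + \frac{32}{23}\right) \left(-15\right) = - 50 \left(- \frac{9}{220} + \frac{32}{23}\right) \left(-15\right) = \left(-50\right) \frac{6833}{5060} \left(-15\right) = \left(- \frac{34165}{506}\right) \left(-15\right) = \frac{512475}{506}$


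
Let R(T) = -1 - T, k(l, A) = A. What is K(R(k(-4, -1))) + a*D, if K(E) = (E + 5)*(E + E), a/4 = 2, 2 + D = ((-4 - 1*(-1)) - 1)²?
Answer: 112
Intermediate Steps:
D = 14 (D = -2 + ((-4 - 1*(-1)) - 1)² = -2 + ((-4 + 1) - 1)² = -2 + (-3 - 1)² = -2 + (-4)² = -2 + 16 = 14)
a = 8 (a = 4*2 = 8)
K(E) = 2*E*(5 + E) (K(E) = (5 + E)*(2*E) = 2*E*(5 + E))
K(R(k(-4, -1))) + a*D = 2*(-1 - 1*(-1))*(5 + (-1 - 1*(-1))) + 8*14 = 2*(-1 + 1)*(5 + (-1 + 1)) + 112 = 2*0*(5 + 0) + 112 = 2*0*5 + 112 = 0 + 112 = 112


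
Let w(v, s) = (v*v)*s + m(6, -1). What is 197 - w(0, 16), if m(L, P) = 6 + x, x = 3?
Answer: 188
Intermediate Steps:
m(L, P) = 9 (m(L, P) = 6 + 3 = 9)
w(v, s) = 9 + s*v**2 (w(v, s) = (v*v)*s + 9 = v**2*s + 9 = s*v**2 + 9 = 9 + s*v**2)
197 - w(0, 16) = 197 - (9 + 16*0**2) = 197 - (9 + 16*0) = 197 - (9 + 0) = 197 - 1*9 = 197 - 9 = 188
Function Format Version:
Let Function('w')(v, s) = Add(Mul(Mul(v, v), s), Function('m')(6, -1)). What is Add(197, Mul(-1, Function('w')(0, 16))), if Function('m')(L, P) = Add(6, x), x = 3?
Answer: 188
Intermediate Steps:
Function('m')(L, P) = 9 (Function('m')(L, P) = Add(6, 3) = 9)
Function('w')(v, s) = Add(9, Mul(s, Pow(v, 2))) (Function('w')(v, s) = Add(Mul(Mul(v, v), s), 9) = Add(Mul(Pow(v, 2), s), 9) = Add(Mul(s, Pow(v, 2)), 9) = Add(9, Mul(s, Pow(v, 2))))
Add(197, Mul(-1, Function('w')(0, 16))) = Add(197, Mul(-1, Add(9, Mul(16, Pow(0, 2))))) = Add(197, Mul(-1, Add(9, Mul(16, 0)))) = Add(197, Mul(-1, Add(9, 0))) = Add(197, Mul(-1, 9)) = Add(197, -9) = 188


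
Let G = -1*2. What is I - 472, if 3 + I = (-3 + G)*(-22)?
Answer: -365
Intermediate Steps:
G = -2
I = 107 (I = -3 + (-3 - 2)*(-22) = -3 - 5*(-22) = -3 + 110 = 107)
I - 472 = 107 - 472 = -365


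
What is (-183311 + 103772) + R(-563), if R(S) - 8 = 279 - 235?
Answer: -79487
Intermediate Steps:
R(S) = 52 (R(S) = 8 + (279 - 235) = 8 + 44 = 52)
(-183311 + 103772) + R(-563) = (-183311 + 103772) + 52 = -79539 + 52 = -79487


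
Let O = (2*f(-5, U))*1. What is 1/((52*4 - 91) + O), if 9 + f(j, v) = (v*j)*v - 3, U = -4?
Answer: -1/67 ≈ -0.014925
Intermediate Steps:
f(j, v) = -12 + j*v² (f(j, v) = -9 + ((v*j)*v - 3) = -9 + ((j*v)*v - 3) = -9 + (j*v² - 3) = -9 + (-3 + j*v²) = -12 + j*v²)
O = -184 (O = (2*(-12 - 5*(-4)²))*1 = (2*(-12 - 5*16))*1 = (2*(-12 - 80))*1 = (2*(-92))*1 = -184*1 = -184)
1/((52*4 - 91) + O) = 1/((52*4 - 91) - 184) = 1/((208 - 91) - 184) = 1/(117 - 184) = 1/(-67) = -1/67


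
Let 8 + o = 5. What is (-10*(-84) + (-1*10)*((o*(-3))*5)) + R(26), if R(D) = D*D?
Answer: 1066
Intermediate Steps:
o = -3 (o = -8 + 5 = -3)
R(D) = D²
(-10*(-84) + (-1*10)*((o*(-3))*5)) + R(26) = (-10*(-84) + (-1*10)*(-3*(-3)*5)) + 26² = (840 - 90*5) + 676 = (840 - 10*45) + 676 = (840 - 450) + 676 = 390 + 676 = 1066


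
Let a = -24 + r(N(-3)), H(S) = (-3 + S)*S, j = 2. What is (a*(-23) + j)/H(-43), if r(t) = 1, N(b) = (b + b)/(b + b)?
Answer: 531/1978 ≈ 0.26845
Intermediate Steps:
N(b) = 1 (N(b) = (2*b)/((2*b)) = (2*b)*(1/(2*b)) = 1)
H(S) = S*(-3 + S)
a = -23 (a = -24 + 1 = -23)
(a*(-23) + j)/H(-43) = (-23*(-23) + 2)/((-43*(-3 - 43))) = (529 + 2)/((-43*(-46))) = 531/1978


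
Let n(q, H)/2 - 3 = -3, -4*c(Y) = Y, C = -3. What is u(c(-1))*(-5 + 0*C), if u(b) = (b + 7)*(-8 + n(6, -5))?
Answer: 290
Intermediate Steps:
c(Y) = -Y/4
n(q, H) = 0 (n(q, H) = 6 + 2*(-3) = 6 - 6 = 0)
u(b) = -56 - 8*b (u(b) = (b + 7)*(-8 + 0) = (7 + b)*(-8) = -56 - 8*b)
u(c(-1))*(-5 + 0*C) = (-56 - (-2)*(-1))*(-5 + 0*(-3)) = (-56 - 8*¼)*(-5 + 0) = (-56 - 2)*(-5) = -58*(-5) = 290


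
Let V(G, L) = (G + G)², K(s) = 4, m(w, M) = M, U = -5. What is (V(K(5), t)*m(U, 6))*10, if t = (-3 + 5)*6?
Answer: 3840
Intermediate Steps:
t = 12 (t = 2*6 = 12)
V(G, L) = 4*G² (V(G, L) = (2*G)² = 4*G²)
(V(K(5), t)*m(U, 6))*10 = ((4*4²)*6)*10 = ((4*16)*6)*10 = (64*6)*10 = 384*10 = 3840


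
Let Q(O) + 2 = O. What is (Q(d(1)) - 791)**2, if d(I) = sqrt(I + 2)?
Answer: (793 - sqrt(3))**2 ≈ 6.2611e+5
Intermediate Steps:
d(I) = sqrt(2 + I)
Q(O) = -2 + O
(Q(d(1)) - 791)**2 = ((-2 + sqrt(2 + 1)) - 791)**2 = ((-2 + sqrt(3)) - 791)**2 = (-793 + sqrt(3))**2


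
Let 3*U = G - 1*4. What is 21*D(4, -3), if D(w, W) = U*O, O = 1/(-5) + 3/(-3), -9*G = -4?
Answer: 448/15 ≈ 29.867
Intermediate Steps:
G = 4/9 (G = -⅑*(-4) = 4/9 ≈ 0.44444)
U = -32/27 (U = (4/9 - 1*4)/3 = (4/9 - 4)/3 = (⅓)*(-32/9) = -32/27 ≈ -1.1852)
O = -6/5 (O = 1*(-⅕) + 3*(-⅓) = -⅕ - 1 = -6/5 ≈ -1.2000)
D(w, W) = 64/45 (D(w, W) = -32/27*(-6/5) = 64/45)
21*D(4, -3) = 21*(64/45) = 448/15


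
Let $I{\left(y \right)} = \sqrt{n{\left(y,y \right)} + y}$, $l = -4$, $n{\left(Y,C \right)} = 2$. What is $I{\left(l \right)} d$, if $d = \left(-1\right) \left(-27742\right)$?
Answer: $27742 i \sqrt{2} \approx 39233.0 i$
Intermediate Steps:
$d = 27742$
$I{\left(y \right)} = \sqrt{2 + y}$
$I{\left(l \right)} d = \sqrt{2 - 4} \cdot 27742 = \sqrt{-2} \cdot 27742 = i \sqrt{2} \cdot 27742 = 27742 i \sqrt{2}$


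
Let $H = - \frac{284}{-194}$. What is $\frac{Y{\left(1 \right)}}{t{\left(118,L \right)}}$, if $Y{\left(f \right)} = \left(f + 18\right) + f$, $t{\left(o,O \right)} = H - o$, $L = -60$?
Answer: $- \frac{485}{2826} \approx -0.17162$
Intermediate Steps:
$H = \frac{142}{97}$ ($H = \left(-284\right) \left(- \frac{1}{194}\right) = \frac{142}{97} \approx 1.4639$)
$t{\left(o,O \right)} = \frac{142}{97} - o$
$Y{\left(f \right)} = 18 + 2 f$ ($Y{\left(f \right)} = \left(18 + f\right) + f = 18 + 2 f$)
$\frac{Y{\left(1 \right)}}{t{\left(118,L \right)}} = \frac{18 + 2 \cdot 1}{\frac{142}{97} - 118} = \frac{18 + 2}{\frac{142}{97} - 118} = \frac{20}{- \frac{11304}{97}} = 20 \left(- \frac{97}{11304}\right) = - \frac{485}{2826}$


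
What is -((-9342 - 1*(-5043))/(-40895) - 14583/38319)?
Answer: 143879468/522351835 ≈ 0.27545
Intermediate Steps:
-((-9342 - 1*(-5043))/(-40895) - 14583/38319) = -((-9342 + 5043)*(-1/40895) - 14583*1/38319) = -(-4299*(-1/40895) - 4861/12773) = -(4299/40895 - 4861/12773) = -1*(-143879468/522351835) = 143879468/522351835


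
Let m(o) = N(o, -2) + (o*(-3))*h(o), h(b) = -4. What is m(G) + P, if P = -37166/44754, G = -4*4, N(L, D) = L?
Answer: -4672999/22377 ≈ -208.83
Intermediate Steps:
G = -16
m(o) = 13*o (m(o) = o + (o*(-3))*(-4) = o - 3*o*(-4) = o + 12*o = 13*o)
P = -18583/22377 (P = -37166*1/44754 = -18583/22377 ≈ -0.83045)
m(G) + P = 13*(-16) - 18583/22377 = -208 - 18583/22377 = -4672999/22377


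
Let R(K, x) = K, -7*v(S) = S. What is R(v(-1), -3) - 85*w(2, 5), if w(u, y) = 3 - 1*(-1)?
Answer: -2379/7 ≈ -339.86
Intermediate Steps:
v(S) = -S/7
w(u, y) = 4 (w(u, y) = 3 + 1 = 4)
R(v(-1), -3) - 85*w(2, 5) = -⅐*(-1) - 85*4 = ⅐ - 340 = -2379/7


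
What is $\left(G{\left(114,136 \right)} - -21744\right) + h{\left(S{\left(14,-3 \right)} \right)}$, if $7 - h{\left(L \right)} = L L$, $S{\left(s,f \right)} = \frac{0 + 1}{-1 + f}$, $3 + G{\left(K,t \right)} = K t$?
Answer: $\frac{596031}{16} \approx 37252.0$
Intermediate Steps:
$G{\left(K,t \right)} = -3 + K t$
$S{\left(s,f \right)} = \frac{1}{-1 + f}$ ($S{\left(s,f \right)} = 1 \frac{1}{-1 + f} = \frac{1}{-1 + f}$)
$h{\left(L \right)} = 7 - L^{2}$ ($h{\left(L \right)} = 7 - L L = 7 - L^{2}$)
$\left(G{\left(114,136 \right)} - -21744\right) + h{\left(S{\left(14,-3 \right)} \right)} = \left(\left(-3 + 114 \cdot 136\right) - -21744\right) + \left(7 - \left(\frac{1}{-1 - 3}\right)^{2}\right) = \left(\left(-3 + 15504\right) + 21744\right) + \left(7 - \left(\frac{1}{-4}\right)^{2}\right) = \left(15501 + 21744\right) + \left(7 - \left(- \frac{1}{4}\right)^{2}\right) = 37245 + \left(7 - \frac{1}{16}\right) = 37245 + \frac{111}{16} = \frac{596031}{16}$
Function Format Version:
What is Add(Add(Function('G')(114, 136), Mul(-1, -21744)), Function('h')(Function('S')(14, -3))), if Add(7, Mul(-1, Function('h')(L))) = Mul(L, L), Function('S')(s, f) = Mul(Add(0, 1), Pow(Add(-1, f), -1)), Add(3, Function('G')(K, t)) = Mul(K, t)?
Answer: Rational(596031, 16) ≈ 37252.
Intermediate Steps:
Function('G')(K, t) = Add(-3, Mul(K, t))
Function('S')(s, f) = Pow(Add(-1, f), -1) (Function('S')(s, f) = Mul(1, Pow(Add(-1, f), -1)) = Pow(Add(-1, f), -1))
Function('h')(L) = Add(7, Mul(-1, Pow(L, 2))) (Function('h')(L) = Add(7, Mul(-1, Mul(L, L))) = Add(7, Mul(-1, Pow(L, 2))))
Add(Add(Function('G')(114, 136), Mul(-1, -21744)), Function('h')(Function('S')(14, -3))) = Add(Add(Add(-3, Mul(114, 136)), Mul(-1, -21744)), Add(7, Mul(-1, Pow(Pow(Add(-1, -3), -1), 2)))) = Add(Add(Add(-3, 15504), 21744), Add(7, Mul(-1, Pow(Pow(-4, -1), 2)))) = Add(Add(15501, 21744), Add(7, Mul(-1, Pow(Rational(-1, 4), 2)))) = Add(37245, Add(7, Mul(-1, Rational(1, 16)))) = Add(37245, Add(7, Rational(-1, 16))) = Add(37245, Rational(111, 16)) = Rational(596031, 16)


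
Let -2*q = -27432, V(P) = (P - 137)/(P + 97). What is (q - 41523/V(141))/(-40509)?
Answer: 1637935/27006 ≈ 60.651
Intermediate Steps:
V(P) = (-137 + P)/(97 + P)
q = 13716 (q = -½*(-27432) = 13716)
(q - 41523/V(141))/(-40509) = (13716 - 41523*(97 + 141)/(-137 + 141))/(-40509) = (13716 - 41523/(4/238))*(-1/40509) = (13716 - 41523/((1/238)*4))*(-1/40509) = (13716 - 41523/2/119)*(-1/40509) = (13716 - 41523*119/2)*(-1/40509) = (13716 - 4941237/2)*(-1/40509) = -4913805/2*(-1/40509) = 1637935/27006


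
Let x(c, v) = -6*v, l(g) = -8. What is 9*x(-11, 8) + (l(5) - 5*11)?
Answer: -495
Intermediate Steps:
9*x(-11, 8) + (l(5) - 5*11) = 9*(-6*8) + (-8 - 5*11) = 9*(-48) + (-8 - 55) = -432 - 63 = -495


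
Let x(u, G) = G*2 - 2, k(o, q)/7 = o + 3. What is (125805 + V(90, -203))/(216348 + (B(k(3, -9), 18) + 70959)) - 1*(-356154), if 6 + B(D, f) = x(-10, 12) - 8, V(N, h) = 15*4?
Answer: 20465702475/57463 ≈ 3.5615e+5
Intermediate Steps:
V(N, h) = 60
k(o, q) = 21 + 7*o (k(o, q) = 7*(o + 3) = 7*(3 + o) = 21 + 7*o)
x(u, G) = -2 + 2*G (x(u, G) = 2*G - 2 = -2 + 2*G)
B(D, f) = 8 (B(D, f) = -6 + ((-2 + 2*12) - 8) = -6 + ((-2 + 24) - 8) = -6 + (22 - 8) = -6 + 14 = 8)
(125805 + V(90, -203))/(216348 + (B(k(3, -9), 18) + 70959)) - 1*(-356154) = (125805 + 60)/(216348 + (8 + 70959)) - 1*(-356154) = 125865/(216348 + 70967) + 356154 = 125865/287315 + 356154 = 125865*(1/287315) + 356154 = 25173/57463 + 356154 = 20465702475/57463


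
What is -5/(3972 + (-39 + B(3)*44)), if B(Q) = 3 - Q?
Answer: -5/3933 ≈ -0.0012713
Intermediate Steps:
-5/(3972 + (-39 + B(3)*44)) = -5/(3972 + (-39 + (3 - 1*3)*44)) = -5/(3972 + (-39 + (3 - 3)*44)) = -5/(3972 + (-39 + 0*44)) = -5/(3972 + (-39 + 0)) = -5/(3972 - 39) = -5/3933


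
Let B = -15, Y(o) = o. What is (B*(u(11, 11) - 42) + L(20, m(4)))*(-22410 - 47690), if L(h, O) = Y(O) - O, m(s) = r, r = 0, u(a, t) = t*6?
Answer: 25236000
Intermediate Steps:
u(a, t) = 6*t
m(s) = 0
L(h, O) = 0 (L(h, O) = O - O = 0)
(B*(u(11, 11) - 42) + L(20, m(4)))*(-22410 - 47690) = (-15*(6*11 - 42) + 0)*(-22410 - 47690) = (-15*(66 - 42) + 0)*(-70100) = (-15*24 + 0)*(-70100) = (-360 + 0)*(-70100) = -360*(-70100) = 25236000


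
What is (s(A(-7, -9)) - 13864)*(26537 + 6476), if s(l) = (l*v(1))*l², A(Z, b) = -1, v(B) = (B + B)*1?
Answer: -457758258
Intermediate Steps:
v(B) = 2*B (v(B) = (2*B)*1 = 2*B)
s(l) = 2*l³ (s(l) = (l*(2*1))*l² = (l*2)*l² = (2*l)*l² = 2*l³)
(s(A(-7, -9)) - 13864)*(26537 + 6476) = (2*(-1)³ - 13864)*(26537 + 6476) = (2*(-1) - 13864)*33013 = (-2 - 13864)*33013 = -13866*33013 = -457758258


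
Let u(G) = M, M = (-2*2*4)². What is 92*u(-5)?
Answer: 23552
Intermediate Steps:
M = 256 (M = (-4*4)² = (-16)² = 256)
u(G) = 256
92*u(-5) = 92*256 = 23552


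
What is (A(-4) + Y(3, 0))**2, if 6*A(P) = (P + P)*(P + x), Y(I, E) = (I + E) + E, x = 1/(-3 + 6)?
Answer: 5041/81 ≈ 62.235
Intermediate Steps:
x = 1/3 ≈ 0.33333
Y(I, E) = I + 2*E (Y(I, E) = (E + I) + E = I + 2*E)
A(P) = P*(1/3 + P)/3 (A(P) = ((P + P)*(P + 1/3))/6 = ((2*P)*(1/3 + P))/6 = (2*P*(1/3 + P))/6 = P*(1/3 + P)/3)
(A(-4) + Y(3, 0))**2 = ((1/9)*(-4)*(1 + 3*(-4)) + (3 + 2*0))**2 = ((1/9)*(-4)*(1 - 12) + (3 + 0))**2 = ((1/9)*(-4)*(-11) + 3)**2 = (44/9 + 3)**2 = (71/9)**2 = 5041/81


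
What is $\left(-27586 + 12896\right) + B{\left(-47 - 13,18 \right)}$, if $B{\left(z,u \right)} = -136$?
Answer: $-14826$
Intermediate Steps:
$\left(-27586 + 12896\right) + B{\left(-47 - 13,18 \right)} = \left(-27586 + 12896\right) - 136 = -14690 - 136 = -14826$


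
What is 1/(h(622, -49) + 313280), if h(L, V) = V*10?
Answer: 1/312790 ≈ 3.1970e-6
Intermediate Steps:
h(L, V) = 10*V
1/(h(622, -49) + 313280) = 1/(10*(-49) + 313280) = 1/(-490 + 313280) = 1/312790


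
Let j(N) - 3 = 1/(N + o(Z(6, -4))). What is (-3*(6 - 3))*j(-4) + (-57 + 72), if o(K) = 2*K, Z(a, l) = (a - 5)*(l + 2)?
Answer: -87/8 ≈ -10.875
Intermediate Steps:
Z(a, l) = (-5 + a)*(2 + l)
j(N) = 3 + 1/(-4 + N) (j(N) = 3 + 1/(N + 2*(-10 - 5*(-4) + 2*6 + 6*(-4))) = 3 + 1/(N + 2*(-10 + 20 + 12 - 24)) = 3 + 1/(N + 2*(-2)) = 3 + 1/(N - 4) = 3 + 1/(-4 + N))
(-3*(6 - 3))*j(-4) + (-57 + 72) = (-3*(6 - 3))*((-11 + 3*(-4))/(-4 - 4)) + (-57 + 72) = (-3*3)*((-11 - 12)/(-8)) + 15 = -(-9)*(-23)/8 + 15 = -9*23/8 + 15 = -207/8 + 15 = -87/8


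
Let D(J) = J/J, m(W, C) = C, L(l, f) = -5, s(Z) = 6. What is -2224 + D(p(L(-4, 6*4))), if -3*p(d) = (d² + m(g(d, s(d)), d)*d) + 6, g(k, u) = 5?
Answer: -2223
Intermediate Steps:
p(d) = -2 - 2*d²/3 (p(d) = -((d² + d*d) + 6)/3 = -((d² + d²) + 6)/3 = -(2*d² + 6)/3 = -(6 + 2*d²)/3 = -2 - 2*d²/3)
D(J) = 1
-2224 + D(p(L(-4, 6*4))) = -2224 + 1 = -2223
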